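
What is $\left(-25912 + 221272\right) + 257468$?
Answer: $452828$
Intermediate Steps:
$\left(-25912 + 221272\right) + 257468 = 195360 + 257468 = 452828$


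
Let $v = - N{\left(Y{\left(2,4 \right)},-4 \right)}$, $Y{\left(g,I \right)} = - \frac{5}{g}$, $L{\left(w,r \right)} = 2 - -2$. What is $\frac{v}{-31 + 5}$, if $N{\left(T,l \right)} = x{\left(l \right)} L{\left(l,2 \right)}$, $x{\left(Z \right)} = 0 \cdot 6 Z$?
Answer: $0$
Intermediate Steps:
$L{\left(w,r \right)} = 4$ ($L{\left(w,r \right)} = 2 + 2 = 4$)
$x{\left(Z \right)} = 0$ ($x{\left(Z \right)} = 0 Z = 0$)
$N{\left(T,l \right)} = 0$ ($N{\left(T,l \right)} = 0 \cdot 4 = 0$)
$v = 0$ ($v = \left(-1\right) 0 = 0$)
$\frac{v}{-31 + 5} = \frac{0}{-31 + 5} = \frac{0}{-26} = 0 \left(- \frac{1}{26}\right) = 0$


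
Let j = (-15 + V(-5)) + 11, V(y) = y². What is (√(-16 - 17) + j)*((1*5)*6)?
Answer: 630 + 30*I*√33 ≈ 630.0 + 172.34*I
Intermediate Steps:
j = 21 (j = (-15 + (-5)²) + 11 = (-15 + 25) + 11 = 10 + 11 = 21)
(√(-16 - 17) + j)*((1*5)*6) = (√(-16 - 17) + 21)*((1*5)*6) = (√(-33) + 21)*(5*6) = (I*√33 + 21)*30 = (21 + I*√33)*30 = 630 + 30*I*√33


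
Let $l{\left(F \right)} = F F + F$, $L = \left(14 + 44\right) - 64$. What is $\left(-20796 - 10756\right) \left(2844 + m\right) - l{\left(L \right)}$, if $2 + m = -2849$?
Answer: $220834$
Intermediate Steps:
$m = -2851$ ($m = -2 - 2849 = -2851$)
$L = -6$ ($L = 58 - 64 = -6$)
$l{\left(F \right)} = F + F^{2}$ ($l{\left(F \right)} = F^{2} + F = F + F^{2}$)
$\left(-20796 - 10756\right) \left(2844 + m\right) - l{\left(L \right)} = \left(-20796 - 10756\right) \left(2844 - 2851\right) - - 6 \left(1 - 6\right) = \left(-31552\right) \left(-7\right) - \left(-6\right) \left(-5\right) = 220864 - 30 = 220834$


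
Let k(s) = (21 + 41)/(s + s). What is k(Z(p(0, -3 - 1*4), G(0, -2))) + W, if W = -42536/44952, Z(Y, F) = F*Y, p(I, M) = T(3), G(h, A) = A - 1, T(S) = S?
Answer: -74014/16857 ≈ -4.3907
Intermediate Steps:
G(h, A) = -1 + A
p(I, M) = 3
W = -5317/5619 (W = -42536*1/44952 = -5317/5619 ≈ -0.94625)
k(s) = 31/s (k(s) = 62/((2*s)) = 62*(1/(2*s)) = 31/s)
k(Z(p(0, -3 - 1*4), G(0, -2))) + W = 31/(((-1 - 2)*3)) - 5317/5619 = 31/((-3*3)) - 5317/5619 = 31/(-9) - 5317/5619 = 31*(-⅑) - 5317/5619 = -31/9 - 5317/5619 = -74014/16857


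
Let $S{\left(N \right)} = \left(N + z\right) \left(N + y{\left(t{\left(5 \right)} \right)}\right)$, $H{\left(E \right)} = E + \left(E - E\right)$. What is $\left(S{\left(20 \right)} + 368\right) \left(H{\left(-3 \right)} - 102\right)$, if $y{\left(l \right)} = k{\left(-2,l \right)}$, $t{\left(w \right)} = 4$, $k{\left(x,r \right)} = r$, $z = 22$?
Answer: $-144480$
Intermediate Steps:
$y{\left(l \right)} = l$
$H{\left(E \right)} = E$ ($H{\left(E \right)} = E + 0 = E$)
$S{\left(N \right)} = \left(4 + N\right) \left(22 + N\right)$ ($S{\left(N \right)} = \left(N + 22\right) \left(N + 4\right) = \left(22 + N\right) \left(4 + N\right) = \left(4 + N\right) \left(22 + N\right)$)
$\left(S{\left(20 \right)} + 368\right) \left(H{\left(-3 \right)} - 102\right) = \left(\left(88 + 20^{2} + 26 \cdot 20\right) + 368\right) \left(-3 - 102\right) = \left(\left(88 + 400 + 520\right) + 368\right) \left(-105\right) = \left(1008 + 368\right) \left(-105\right) = 1376 \left(-105\right) = -144480$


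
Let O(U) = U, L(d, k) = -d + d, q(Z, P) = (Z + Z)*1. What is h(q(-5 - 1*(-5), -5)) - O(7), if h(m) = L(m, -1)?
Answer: -7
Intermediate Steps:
q(Z, P) = 2*Z (q(Z, P) = (2*Z)*1 = 2*Z)
L(d, k) = 0
h(m) = 0
h(q(-5 - 1*(-5), -5)) - O(7) = 0 - 1*7 = 0 - 7 = -7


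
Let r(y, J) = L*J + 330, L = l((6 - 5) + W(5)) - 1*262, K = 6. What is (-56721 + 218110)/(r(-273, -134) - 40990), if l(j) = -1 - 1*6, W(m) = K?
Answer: -161389/4614 ≈ -34.978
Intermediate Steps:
W(m) = 6
l(j) = -7 (l(j) = -1 - 6 = -7)
L = -269 (L = -7 - 1*262 = -7 - 262 = -269)
r(y, J) = 330 - 269*J (r(y, J) = -269*J + 330 = 330 - 269*J)
(-56721 + 218110)/(r(-273, -134) - 40990) = (-56721 + 218110)/((330 - 269*(-134)) - 40990) = 161389/((330 + 36046) - 40990) = 161389/(36376 - 40990) = 161389/(-4614) = 161389*(-1/4614) = -161389/4614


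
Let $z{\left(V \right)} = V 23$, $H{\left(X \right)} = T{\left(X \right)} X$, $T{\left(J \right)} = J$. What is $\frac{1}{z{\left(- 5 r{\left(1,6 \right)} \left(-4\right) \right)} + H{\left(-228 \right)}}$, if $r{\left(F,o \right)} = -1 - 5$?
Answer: $\frac{1}{49224} \approx 2.0315 \cdot 10^{-5}$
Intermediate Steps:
$r{\left(F,o \right)} = -6$
$H{\left(X \right)} = X^{2}$ ($H{\left(X \right)} = X X = X^{2}$)
$z{\left(V \right)} = 23 V$
$\frac{1}{z{\left(- 5 r{\left(1,6 \right)} \left(-4\right) \right)} + H{\left(-228 \right)}} = \frac{1}{23 \left(-5\right) \left(-6\right) \left(-4\right) + \left(-228\right)^{2}} = \frac{1}{23 \cdot 30 \left(-4\right) + 51984} = \frac{1}{23 \left(-120\right) + 51984} = \frac{1}{-2760 + 51984} = \frac{1}{49224}$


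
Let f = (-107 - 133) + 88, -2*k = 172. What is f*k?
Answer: 13072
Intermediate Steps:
k = -86 (k = -½*172 = -86)
f = -152 (f = -240 + 88 = -152)
f*k = -152*(-86) = 13072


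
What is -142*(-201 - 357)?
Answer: 79236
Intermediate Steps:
-142*(-201 - 357) = -142*(-558) = 79236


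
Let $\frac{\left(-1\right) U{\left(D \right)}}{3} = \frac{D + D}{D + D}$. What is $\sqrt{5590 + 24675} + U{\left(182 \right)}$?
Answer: $-3 + \sqrt{30265} \approx 170.97$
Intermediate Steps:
$U{\left(D \right)} = -3$ ($U{\left(D \right)} = - 3 \frac{D + D}{D + D} = - 3 \frac{2 D}{2 D} = - 3 \cdot 2 D \frac{1}{2 D} = \left(-3\right) 1 = -3$)
$\sqrt{5590 + 24675} + U{\left(182 \right)} = \sqrt{5590 + 24675} - 3 = \sqrt{30265} - 3 = -3 + \sqrt{30265}$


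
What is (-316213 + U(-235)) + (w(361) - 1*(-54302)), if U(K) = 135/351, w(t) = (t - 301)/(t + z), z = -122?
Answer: -813755502/3107 ≈ -2.6191e+5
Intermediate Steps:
w(t) = (-301 + t)/(-122 + t) (w(t) = (t - 301)/(t - 122) = (-301 + t)/(-122 + t))
U(K) = 5/13 (U(K) = 135*(1/351) = 5/13)
(-316213 + U(-235)) + (w(361) - 1*(-54302)) = (-316213 + 5/13) + ((-301 + 361)/(-122 + 361) - 1*(-54302)) = -4110764/13 + (60/239 + 54302) = -4110764/13 + 12978238/239 = -813755502/3107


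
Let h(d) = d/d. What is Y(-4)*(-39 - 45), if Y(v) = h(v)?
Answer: -84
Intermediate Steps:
h(d) = 1
Y(v) = 1
Y(-4)*(-39 - 45) = 1*(-39 - 45) = 1*(-84) = -84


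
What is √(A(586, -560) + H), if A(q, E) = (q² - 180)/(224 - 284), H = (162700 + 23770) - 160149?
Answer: √4635165/15 ≈ 143.53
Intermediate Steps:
H = 26321 (H = 186470 - 160149 = 26321)
A(q, E) = 3 - q²/60 (A(q, E) = (-180 + q²)/(-60) = (-180 + q²)*(-1/60) = 3 - q²/60)
√(A(586, -560) + H) = √((3 - 1/60*586²) + 26321) = √((3 - 1/60*343396) + 26321) = √((3 - 85849/15) + 26321) = √(-85804/15 + 26321) = √(309011/15) = √4635165/15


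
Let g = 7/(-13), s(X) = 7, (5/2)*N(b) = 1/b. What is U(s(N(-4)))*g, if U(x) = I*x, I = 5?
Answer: -245/13 ≈ -18.846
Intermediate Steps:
N(b) = 2/(5*b)
g = -7/13 (g = 7*(-1/13) = -7/13 ≈ -0.53846)
U(x) = 5*x
U(s(N(-4)))*g = (5*7)*(-7/13) = 35*(-7/13) = -245/13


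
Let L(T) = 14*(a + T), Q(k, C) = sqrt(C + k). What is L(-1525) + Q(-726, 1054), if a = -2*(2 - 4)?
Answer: -21294 + 2*sqrt(82) ≈ -21276.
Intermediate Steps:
a = 4 (a = -2*(-2) = 4)
L(T) = 56 + 14*T (L(T) = 14*(4 + T) = 56 + 14*T)
L(-1525) + Q(-726, 1054) = (56 + 14*(-1525)) + sqrt(1054 - 726) = (56 - 21350) + sqrt(328) = -21294 + 2*sqrt(82)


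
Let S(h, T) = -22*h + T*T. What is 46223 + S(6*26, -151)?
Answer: 65592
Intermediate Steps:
S(h, T) = T**2 - 22*h (S(h, T) = -22*h + T**2 = T**2 - 22*h)
46223 + S(6*26, -151) = 46223 + ((-151)**2 - 132*26) = 46223 + (22801 - 22*156) = 46223 + (22801 - 3432) = 46223 + 19369 = 65592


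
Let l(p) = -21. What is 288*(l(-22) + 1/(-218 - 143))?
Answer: -2183616/361 ≈ -6048.8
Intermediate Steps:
288*(l(-22) + 1/(-218 - 143)) = 288*(-21 + 1/(-218 - 143)) = 288*(-21 + 1/(-361)) = 288*(-21 - 1/361) = 288*(-7582/361) = -2183616/361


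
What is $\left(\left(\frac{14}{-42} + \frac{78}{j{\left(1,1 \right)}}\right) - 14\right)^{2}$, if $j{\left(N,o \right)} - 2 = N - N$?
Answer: $\frac{5476}{9} \approx 608.44$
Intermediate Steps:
$j{\left(N,o \right)} = 2$ ($j{\left(N,o \right)} = 2 + \left(N - N\right) = 2 + 0 = 2$)
$\left(\left(\frac{14}{-42} + \frac{78}{j{\left(1,1 \right)}}\right) - 14\right)^{2} = \left(\left(\frac{14}{-42} + \frac{78}{2}\right) - 14\right)^{2} = \left(\left(14 \left(- \frac{1}{42}\right) + 78 \cdot \frac{1}{2}\right) - 14\right)^{2} = \left(\left(- \frac{1}{3} + 39\right) - 14\right)^{2} = \left(\frac{116}{3} - 14\right)^{2} = \left(\frac{74}{3}\right)^{2} = \frac{5476}{9}$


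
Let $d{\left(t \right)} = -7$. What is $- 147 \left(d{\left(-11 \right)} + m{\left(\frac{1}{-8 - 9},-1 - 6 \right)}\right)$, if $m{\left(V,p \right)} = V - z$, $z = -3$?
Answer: $\frac{10143}{17} \approx 596.65$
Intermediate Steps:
$m{\left(V,p \right)} = 3 + V$ ($m{\left(V,p \right)} = V - -3 = V + 3 = 3 + V$)
$- 147 \left(d{\left(-11 \right)} + m{\left(\frac{1}{-8 - 9},-1 - 6 \right)}\right) = - 147 \left(-7 + \left(3 + \frac{1}{-8 - 9}\right)\right) = - 147 \left(-7 + \left(3 + \frac{1}{-17}\right)\right) = - 147 \left(-7 + \left(3 - \frac{1}{17}\right)\right) = - 147 \left(-7 + \frac{50}{17}\right) = \left(-147\right) \left(- \frac{69}{17}\right) = \frac{10143}{17}$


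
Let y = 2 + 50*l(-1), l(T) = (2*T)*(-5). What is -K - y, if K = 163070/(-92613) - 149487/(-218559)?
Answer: -3379796388745/6747134889 ≈ -500.92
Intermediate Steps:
K = -7265325533/6747134889 (K = 163070*(-1/92613) - 149487*(-1/218559) = -163070/92613 + 49829/72853 = -7265325533/6747134889 ≈ -1.0768)
l(T) = -10*T
y = 502 (y = 2 + 50*(-10*(-1)) = 2 + 50*10 = 2 + 500 = 502)
-K - y = -1*(-7265325533/6747134889) - 1*502 = 7265325533/6747134889 - 502 = -3379796388745/6747134889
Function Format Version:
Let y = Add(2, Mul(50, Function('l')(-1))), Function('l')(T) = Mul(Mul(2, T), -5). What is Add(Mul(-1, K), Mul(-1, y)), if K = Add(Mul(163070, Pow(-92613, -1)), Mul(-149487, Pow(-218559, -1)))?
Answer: Rational(-3379796388745, 6747134889) ≈ -500.92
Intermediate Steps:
K = Rational(-7265325533, 6747134889) (K = Add(Mul(163070, Rational(-1, 92613)), Mul(-149487, Rational(-1, 218559))) = Add(Rational(-163070, 92613), Rational(49829, 72853)) = Rational(-7265325533, 6747134889) ≈ -1.0768)
Function('l')(T) = Mul(-10, T)
y = 502 (y = Add(2, Mul(50, Mul(-10, -1))) = Add(2, Mul(50, 10)) = Add(2, 500) = 502)
Add(Mul(-1, K), Mul(-1, y)) = Add(Mul(-1, Rational(-7265325533, 6747134889)), Mul(-1, 502)) = Add(Rational(7265325533, 6747134889), -502) = Rational(-3379796388745, 6747134889)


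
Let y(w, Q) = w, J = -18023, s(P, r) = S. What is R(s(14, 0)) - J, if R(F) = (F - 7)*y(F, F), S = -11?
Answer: 18221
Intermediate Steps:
s(P, r) = -11
R(F) = F*(-7 + F) (R(F) = (F - 7)*F = (-7 + F)*F = F*(-7 + F))
R(s(14, 0)) - J = -11*(-7 - 11) - 1*(-18023) = -11*(-18) + 18023 = 198 + 18023 = 18221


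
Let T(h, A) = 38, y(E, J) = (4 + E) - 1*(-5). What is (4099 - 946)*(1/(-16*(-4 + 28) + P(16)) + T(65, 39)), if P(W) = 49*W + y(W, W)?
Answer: 50924103/425 ≈ 1.1982e+5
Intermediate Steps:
y(E, J) = 9 + E (y(E, J) = (4 + E) + 5 = 9 + E)
P(W) = 9 + 50*W (P(W) = 49*W + (9 + W) = 9 + 50*W)
(4099 - 946)*(1/(-16*(-4 + 28) + P(16)) + T(65, 39)) = (4099 - 946)*(1/(-16*(-4 + 28) + (9 + 50*16)) + 38) = 3153*(1/(-16*24 + (9 + 800)) + 38) = 3153*(1/(-384 + 809) + 38) = 3153*(1/425 + 38) = 3153*(16151/425) = 50924103/425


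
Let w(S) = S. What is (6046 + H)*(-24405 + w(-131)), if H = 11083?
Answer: -420277144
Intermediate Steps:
(6046 + H)*(-24405 + w(-131)) = (6046 + 11083)*(-24405 - 131) = 17129*(-24536) = -420277144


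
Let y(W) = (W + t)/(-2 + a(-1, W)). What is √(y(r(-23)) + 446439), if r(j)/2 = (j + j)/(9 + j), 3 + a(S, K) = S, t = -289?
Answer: √87511270/14 ≈ 668.20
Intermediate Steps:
a(S, K) = -3 + S
r(j) = 4*j/(9 + j) (r(j) = 2*((j + j)/(9 + j)) = 2*((2*j)/(9 + j)) = 2*(2*j/(9 + j)) = 4*j/(9 + j))
y(W) = 289/6 - W/6 (y(W) = (W - 289)/(-2 + (-3 - 1)) = (-289 + W)/(-2 - 4) = (-289 + W)/(-6) = (-289 + W)*(-⅙) = 289/6 - W/6)
√(y(r(-23)) + 446439) = √((289/6 - 2*(-23)/(3*(9 - 23))) + 446439) = √((289/6 - 2*(-23)/(3*(-14))) + 446439) = √((289/6 - 2*(-23)*(-1)/(3*14)) + 446439) = √((289/6 - ⅙*46/7) + 446439) = √((289/6 - 23/21) + 446439) = √(659/14 + 446439) = √(6250805/14) = √87511270/14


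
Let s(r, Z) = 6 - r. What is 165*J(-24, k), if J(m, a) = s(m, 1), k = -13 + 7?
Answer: 4950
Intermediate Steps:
k = -6
J(m, a) = 6 - m
165*J(-24, k) = 165*(6 - 1*(-24)) = 165*(6 + 24) = 165*30 = 4950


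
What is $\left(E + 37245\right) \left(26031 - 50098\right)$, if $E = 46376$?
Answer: $-2012506607$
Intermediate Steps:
$\left(E + 37245\right) \left(26031 - 50098\right) = \left(46376 + 37245\right) \left(26031 - 50098\right) = 83621 \left(-24067\right) = -2012506607$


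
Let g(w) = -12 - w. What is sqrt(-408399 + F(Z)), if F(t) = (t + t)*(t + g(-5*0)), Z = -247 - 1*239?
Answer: sqrt(75657) ≈ 275.06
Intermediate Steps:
Z = -486 (Z = -247 - 239 = -486)
F(t) = 2*t*(-12 + t) (F(t) = (t + t)*(t + (-12 - (-5)*0)) = (2*t)*(t + (-12 - 1*0)) = (2*t)*(t + (-12 + 0)) = (2*t)*(t - 12) = (2*t)*(-12 + t) = 2*t*(-12 + t))
sqrt(-408399 + F(Z)) = sqrt(-408399 + 2*(-486)*(-12 - 486)) = sqrt(-408399 + 2*(-486)*(-498)) = sqrt(-408399 + 484056) = sqrt(75657)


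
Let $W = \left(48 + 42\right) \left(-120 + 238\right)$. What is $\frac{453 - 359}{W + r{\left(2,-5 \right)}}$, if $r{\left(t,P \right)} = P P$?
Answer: $\frac{94}{10645} \approx 0.0088304$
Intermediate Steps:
$r{\left(t,P \right)} = P^{2}$
$W = 10620$ ($W = 90 \cdot 118 = 10620$)
$\frac{453 - 359}{W + r{\left(2,-5 \right)}} = \frac{453 - 359}{10620 + \left(-5\right)^{2}} = \frac{94}{10620 + 25} = \frac{94}{10645}$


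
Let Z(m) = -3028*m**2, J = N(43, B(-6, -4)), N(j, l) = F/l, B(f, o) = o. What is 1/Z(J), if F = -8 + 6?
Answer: -1/757 ≈ -0.0013210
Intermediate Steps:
F = -2
N(j, l) = -2/l
J = 1/2 (J = -2/(-4) = -2*(-1/4) = 1/2 ≈ 0.50000)
1/Z(J) = 1/(-3028*(1/2)**2) = 1/(-3028*1/4) = 1/(-757) = -1/757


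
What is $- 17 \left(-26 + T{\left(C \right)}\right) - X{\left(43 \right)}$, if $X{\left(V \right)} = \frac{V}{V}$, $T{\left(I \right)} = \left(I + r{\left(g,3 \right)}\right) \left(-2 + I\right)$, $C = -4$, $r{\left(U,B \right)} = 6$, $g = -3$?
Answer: $645$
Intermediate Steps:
$T{\left(I \right)} = \left(-2 + I\right) \left(6 + I\right)$ ($T{\left(I \right)} = \left(I + 6\right) \left(-2 + I\right) = \left(6 + I\right) \left(-2 + I\right) = \left(-2 + I\right) \left(6 + I\right)$)
$X{\left(V \right)} = 1$
$- 17 \left(-26 + T{\left(C \right)}\right) - X{\left(43 \right)} = - 17 \left(-26 + \left(-12 + \left(-4\right)^{2} + 4 \left(-4\right)\right)\right) - 1 = - 17 \left(-26 - 12\right) - 1 = \left(-17\right) \left(-38\right) - 1 = 646 - 1 = 645$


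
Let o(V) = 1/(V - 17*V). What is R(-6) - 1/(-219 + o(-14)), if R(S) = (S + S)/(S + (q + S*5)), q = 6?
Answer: 19846/49055 ≈ 0.40457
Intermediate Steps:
o(V) = -1/(16*V) (o(V) = 1/(-16*V) = -1/(16*V))
R(S) = 2*S/(6 + 6*S) (R(S) = (S + S)/(S + (6 + S*5)) = (2*S)/(S + (6 + 5*S)) = (2*S)/(6 + 6*S) = 2*S/(6 + 6*S))
R(-6) - 1/(-219 + o(-14)) = (⅓)*(-6)/(1 - 6) - 1/(-219 - 1/16/(-14)) = (⅓)*(-6)/(-5) - 1/(-219 - 1/16*(-1/14)) = (⅓)*(-6)*(-⅕) - 1/(-219 + 1/224) = ⅖ - 1/(-49055/224) = ⅖ - 1*(-224/49055) = ⅖ + 224/49055 = 19846/49055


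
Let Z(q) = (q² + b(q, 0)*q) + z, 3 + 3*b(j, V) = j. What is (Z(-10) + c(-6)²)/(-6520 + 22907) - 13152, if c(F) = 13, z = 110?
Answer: -92366315/7023 ≈ -13152.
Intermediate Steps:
b(j, V) = -1 + j/3
Z(q) = 110 + q² + q*(-1 + q/3) (Z(q) = (q² + (-1 + q/3)*q) + 110 = (q² + q*(-1 + q/3)) + 110 = 110 + q² + q*(-1 + q/3))
(Z(-10) + c(-6)²)/(-6520 + 22907) - 13152 = ((110 - 1*(-10) + (4/3)*(-10)²) + 13²)/(-6520 + 22907) - 13152 = ((110 + 10 + (4/3)*100) + 169)/16387 - 13152 = ((110 + 10 + 400/3) + 169)*(1/16387) - 13152 = (760/3 + 169)*(1/16387) - 13152 = (1267/3)*(1/16387) - 13152 = 181/7023 - 13152 = -92366315/7023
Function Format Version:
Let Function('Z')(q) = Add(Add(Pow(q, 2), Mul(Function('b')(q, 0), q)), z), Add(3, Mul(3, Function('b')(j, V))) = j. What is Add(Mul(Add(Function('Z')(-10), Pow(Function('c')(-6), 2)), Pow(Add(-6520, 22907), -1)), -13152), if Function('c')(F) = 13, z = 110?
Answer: Rational(-92366315, 7023) ≈ -13152.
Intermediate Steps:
Function('b')(j, V) = Add(-1, Mul(Rational(1, 3), j))
Function('Z')(q) = Add(110, Pow(q, 2), Mul(q, Add(-1, Mul(Rational(1, 3), q)))) (Function('Z')(q) = Add(Add(Pow(q, 2), Mul(Add(-1, Mul(Rational(1, 3), q)), q)), 110) = Add(Add(Pow(q, 2), Mul(q, Add(-1, Mul(Rational(1, 3), q)))), 110) = Add(110, Pow(q, 2), Mul(q, Add(-1, Mul(Rational(1, 3), q)))))
Add(Mul(Add(Function('Z')(-10), Pow(Function('c')(-6), 2)), Pow(Add(-6520, 22907), -1)), -13152) = Add(Mul(Add(Add(110, Mul(-1, -10), Mul(Rational(4, 3), Pow(-10, 2))), Pow(13, 2)), Pow(Add(-6520, 22907), -1)), -13152) = Add(Mul(Add(Add(110, 10, Mul(Rational(4, 3), 100)), 169), Pow(16387, -1)), -13152) = Add(Mul(Add(Add(110, 10, Rational(400, 3)), 169), Rational(1, 16387)), -13152) = Add(Mul(Add(Rational(760, 3), 169), Rational(1, 16387)), -13152) = Add(Mul(Rational(1267, 3), Rational(1, 16387)), -13152) = Add(Rational(181, 7023), -13152) = Rational(-92366315, 7023)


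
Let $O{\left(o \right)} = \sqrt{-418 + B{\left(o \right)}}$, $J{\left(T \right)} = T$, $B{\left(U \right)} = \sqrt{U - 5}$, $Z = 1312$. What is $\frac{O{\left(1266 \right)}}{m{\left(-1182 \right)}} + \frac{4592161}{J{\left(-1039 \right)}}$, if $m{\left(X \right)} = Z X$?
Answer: $- \frac{4592161}{1039} - \frac{i \sqrt{418 - \sqrt{1261}}}{1550784} \approx -4419.8 - 1.2611 \cdot 10^{-5} i$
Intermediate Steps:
$B{\left(U \right)} = \sqrt{-5 + U}$
$m{\left(X \right)} = 1312 X$
$O{\left(o \right)} = \sqrt{-418 + \sqrt{-5 + o}}$
$\frac{O{\left(1266 \right)}}{m{\left(-1182 \right)}} + \frac{4592161}{J{\left(-1039 \right)}} = \frac{\sqrt{-418 + \sqrt{-5 + 1266}}}{1312 \left(-1182\right)} + \frac{4592161}{-1039} = \frac{\sqrt{-418 + \sqrt{1261}}}{-1550784} + 4592161 \left(- \frac{1}{1039}\right) = \sqrt{-418 + \sqrt{1261}} \left(- \frac{1}{1550784}\right) - \frac{4592161}{1039} = - \frac{\sqrt{-418 + \sqrt{1261}}}{1550784} - \frac{4592161}{1039} = - \frac{4592161}{1039} - \frac{\sqrt{-418 + \sqrt{1261}}}{1550784}$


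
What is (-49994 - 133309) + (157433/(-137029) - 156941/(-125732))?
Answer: -3158112886480751/17228930228 ≈ -1.8330e+5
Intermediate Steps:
(-49994 - 133309) + (157433/(-137029) - 156941/(-125732)) = -183303 + (157433*(-1/137029) - 156941*(-1/125732)) = -183303 + (-157433/137029 + 156941/125732) = -183303 + 1711102333/17228930228 = -3158112886480751/17228930228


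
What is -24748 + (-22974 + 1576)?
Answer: -46146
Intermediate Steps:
-24748 + (-22974 + 1576) = -24748 - 21398 = -46146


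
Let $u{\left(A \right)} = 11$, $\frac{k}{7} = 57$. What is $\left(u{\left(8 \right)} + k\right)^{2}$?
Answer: $168100$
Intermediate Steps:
$k = 399$ ($k = 7 \cdot 57 = 399$)
$\left(u{\left(8 \right)} + k\right)^{2} = \left(11 + 399\right)^{2} = 410^{2} = 168100$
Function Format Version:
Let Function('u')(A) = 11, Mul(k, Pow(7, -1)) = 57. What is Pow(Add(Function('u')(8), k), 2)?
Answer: 168100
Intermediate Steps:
k = 399 (k = Mul(7, 57) = 399)
Pow(Add(Function('u')(8), k), 2) = Pow(Add(11, 399), 2) = Pow(410, 2) = 168100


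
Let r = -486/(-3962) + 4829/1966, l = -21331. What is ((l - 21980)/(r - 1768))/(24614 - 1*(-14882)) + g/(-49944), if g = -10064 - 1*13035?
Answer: 785155149704648741/1695363175501187448 ≈ 0.46312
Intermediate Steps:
r = 10043987/3894646 (r = -486*(-1/3962) + 4829*(1/1966) = 243/1981 + 4829/1966 = 10043987/3894646 ≈ 2.5789)
g = -23099 (g = -10064 - 13035 = -23099)
((l - 21980)/(r - 1768))/(24614 - 1*(-14882)) + g/(-49944) = ((-21331 - 21980)/(10043987/3894646 - 1768))/(24614 - 1*(-14882)) - 23099/(-49944) = (-43311/(-6875690141/3894646))/(24614 + 14882) - 23099*(-1/49944) = -43311*(-3894646/6875690141)/39496 + 23099/49944 = (168681012906/6875690141)*(1/39496) + 23099/49944 = 84340506453/135781128904468 + 23099/49944 = 785155149704648741/1695363175501187448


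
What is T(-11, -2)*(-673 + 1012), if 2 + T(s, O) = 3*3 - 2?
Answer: 1695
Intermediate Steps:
T(s, O) = 5 (T(s, O) = -2 + (3*3 - 2) = -2 + (9 - 2) = -2 + 7 = 5)
T(-11, -2)*(-673 + 1012) = 5*(-673 + 1012) = 5*339 = 1695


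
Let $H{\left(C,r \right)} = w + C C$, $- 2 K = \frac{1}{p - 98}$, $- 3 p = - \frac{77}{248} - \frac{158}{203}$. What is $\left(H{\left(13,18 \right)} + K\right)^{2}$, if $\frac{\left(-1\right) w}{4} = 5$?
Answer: $\frac{4828027730850249025}{217453983035041} \approx 22203.0$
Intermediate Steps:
$w = -20$ ($w = \left(-4\right) 5 = -20$)
$p = \frac{54815}{151032}$ ($p = - \frac{- \frac{77}{248} - \frac{158}{203}}{3} = \left(- \frac{1}{3}\right) \left(- \frac{54815}{50344}\right) = \frac{54815}{151032} \approx 0.36294$)
$K = \frac{75516}{14746321}$ ($K = - \frac{1}{2 \left(\frac{54815}{151032} - 98\right)} = - \frac{1}{2 \left(- \frac{14746321}{151032}\right)} = \left(- \frac{1}{2}\right) \left(- \frac{151032}{14746321}\right) = \frac{75516}{14746321} \approx 0.005121$)
$H{\left(C,r \right)} = -20 + C^{2}$ ($H{\left(C,r \right)} = -20 + C C = -20 + C^{2}$)
$\left(H{\left(13,18 \right)} + K\right)^{2} = \left(\left(-20 + 13^{2}\right) + \frac{75516}{14746321}\right)^{2} = \left(\left(-20 + 169\right) + \frac{75516}{14746321}\right)^{2} = \left(149 + \frac{75516}{14746321}\right)^{2} = \left(\frac{2197277345}{14746321}\right)^{2} = \frac{4828027730850249025}{217453983035041}$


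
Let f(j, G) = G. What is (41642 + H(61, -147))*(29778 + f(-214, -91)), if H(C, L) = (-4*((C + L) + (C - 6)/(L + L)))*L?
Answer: -268251732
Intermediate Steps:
H(C, L) = L*(-4*C - 4*L - 2*(-6 + C)/L) (H(C, L) = (-4*((C + L) + (-6 + C)/((2*L))))*L = (-4*((C + L) + (-6 + C)*(1/(2*L))))*L = (-4*((C + L) + (-6 + C)/(2*L)))*L = (-4*(C + L + (-6 + C)/(2*L)))*L = (-4*C - 4*L - 2*(-6 + C)/L)*L = L*(-4*C - 4*L - 2*(-6 + C)/L))
(41642 + H(61, -147))*(29778 + f(-214, -91)) = (41642 + (12 - 4*(-147)² - 2*61 - 4*61*(-147)))*(29778 - 91) = (41642 + (12 - 4*21609 - 122 + 35868))*29687 = (41642 + (12 - 86436 - 122 + 35868))*29687 = (41642 - 50678)*29687 = -9036*29687 = -268251732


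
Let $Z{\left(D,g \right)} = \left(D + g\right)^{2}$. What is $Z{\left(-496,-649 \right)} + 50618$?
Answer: $1361643$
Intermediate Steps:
$Z{\left(-496,-649 \right)} + 50618 = \left(-496 - 649\right)^{2} + 50618 = \left(-1145\right)^{2} + 50618 = 1311025 + 50618 = 1361643$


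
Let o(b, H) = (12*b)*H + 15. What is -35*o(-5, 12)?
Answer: 24675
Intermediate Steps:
o(b, H) = 15 + 12*H*b (o(b, H) = 12*H*b + 15 = 15 + 12*H*b)
-35*o(-5, 12) = -35*(15 + 12*12*(-5)) = -35*(15 - 720) = -35*(-705) = 24675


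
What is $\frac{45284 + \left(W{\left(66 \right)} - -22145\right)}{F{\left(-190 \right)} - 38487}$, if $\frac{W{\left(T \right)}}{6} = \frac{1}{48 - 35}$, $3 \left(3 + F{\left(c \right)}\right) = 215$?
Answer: $- \frac{2629749}{1498315} \approx -1.7551$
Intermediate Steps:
$F{\left(c \right)} = \frac{206}{3}$ ($F{\left(c \right)} = -3 + \frac{1}{3} \cdot 215 = -3 + \frac{215}{3} = \frac{206}{3}$)
$W{\left(T \right)} = \frac{6}{13}$ ($W{\left(T \right)} = \frac{6}{48 - 35} = \frac{6}{13}$)
$\frac{45284 + \left(W{\left(66 \right)} - -22145\right)}{F{\left(-190 \right)} - 38487} = \frac{45284 + \left(\frac{6}{13} - -22145\right)}{\frac{206}{3} - 38487} = \frac{45284 + \left(\frac{6}{13} + 22145\right)}{- \frac{115255}{3}} = \left(45284 + \frac{287891}{13}\right) \left(- \frac{3}{115255}\right) = \frac{876583}{13} \left(- \frac{3}{115255}\right) = - \frac{2629749}{1498315}$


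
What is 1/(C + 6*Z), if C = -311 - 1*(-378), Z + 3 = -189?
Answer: -1/1085 ≈ -0.00092166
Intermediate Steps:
Z = -192 (Z = -3 - 189 = -192)
C = 67 (C = -311 + 378 = 67)
1/(C + 6*Z) = 1/(67 + 6*(-192)) = 1/(67 - 1152) = 1/(-1085) = -1/1085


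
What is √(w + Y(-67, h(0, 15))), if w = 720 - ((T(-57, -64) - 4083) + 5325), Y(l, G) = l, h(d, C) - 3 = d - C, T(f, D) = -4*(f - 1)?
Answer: I*√821 ≈ 28.653*I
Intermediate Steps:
T(f, D) = 4 - 4*f (T(f, D) = -4*(-1 + f) = 4 - 4*f)
h(d, C) = 3 + d - C (h(d, C) = 3 + (d - C) = 3 + d - C)
w = -754 (w = 720 - (((4 - 4*(-57)) - 4083) + 5325) = 720 - (((4 + 228) - 4083) + 5325) = 720 - ((232 - 4083) + 5325) = 720 - (-3851 + 5325) = 720 - 1*1474 = 720 - 1474 = -754)
√(w + Y(-67, h(0, 15))) = √(-754 - 67) = √(-821) = I*√821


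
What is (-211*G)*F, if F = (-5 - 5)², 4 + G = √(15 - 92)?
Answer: 84400 - 21100*I*√77 ≈ 84400.0 - 1.8515e+5*I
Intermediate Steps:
G = -4 + I*√77 (G = -4 + √(15 - 92) = -4 + √(-77) = -4 + I*√77 ≈ -4.0 + 8.775*I)
F = 100 (F = (-10)² = 100)
(-211*G)*F = -211*(-4 + I*√77)*100 = (844 - 211*I*√77)*100 = 84400 - 21100*I*√77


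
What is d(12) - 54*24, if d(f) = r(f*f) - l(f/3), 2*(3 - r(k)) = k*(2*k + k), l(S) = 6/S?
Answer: -64797/2 ≈ -32399.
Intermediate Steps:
r(k) = 3 - 3*k**2/2 (r(k) = 3 - k*(2*k + k)/2 = 3 - k*3*k/2 = 3 - 3*k**2/2)
d(f) = 3 - 18/f - 3*f**4/2 (d(f) = (3 - 3*f**4/2) - 6/(f/3) = (3 - 3*f**4/2) - 6*3/f = (3 - 3*f**4/2) - 18/f = 3 - 18/f - 3*f**4/2)
d(12) - 54*24 = (3 - 18/12 - 3/2*12**4) - 54*24 = (3 - 18*1/12 - 3/2*20736) - 1296 = (3 - 3/2 - 31104) - 1296 = -62205/2 - 1296 = -64797/2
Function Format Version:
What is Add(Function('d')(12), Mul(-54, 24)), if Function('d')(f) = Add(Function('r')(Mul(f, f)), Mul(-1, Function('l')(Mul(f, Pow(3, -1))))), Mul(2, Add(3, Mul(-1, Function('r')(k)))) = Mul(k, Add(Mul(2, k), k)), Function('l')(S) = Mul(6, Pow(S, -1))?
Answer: Rational(-64797, 2) ≈ -32399.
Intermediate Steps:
Function('r')(k) = Add(3, Mul(Rational(-3, 2), Pow(k, 2))) (Function('r')(k) = Add(3, Mul(Rational(-1, 2), Mul(k, Add(Mul(2, k), k)))) = Add(3, Mul(Rational(-1, 2), Mul(k, Mul(3, k)))) = Add(3, Mul(Rational(-1, 2), Mul(3, Pow(k, 2)))) = Add(3, Mul(Rational(-3, 2), Pow(k, 2))))
Function('d')(f) = Add(3, Mul(-18, Pow(f, -1)), Mul(Rational(-3, 2), Pow(f, 4))) (Function('d')(f) = Add(Add(3, Mul(Rational(-3, 2), Pow(Mul(f, f), 2))), Mul(-1, Mul(6, Pow(Mul(f, Pow(3, -1)), -1)))) = Add(Add(3, Mul(Rational(-3, 2), Pow(Pow(f, 2), 2))), Mul(-1, Mul(6, Pow(Mul(f, Rational(1, 3)), -1)))) = Add(Add(3, Mul(Rational(-3, 2), Pow(f, 4))), Mul(-1, Mul(6, Pow(Mul(Rational(1, 3), f), -1)))) = Add(Add(3, Mul(Rational(-3, 2), Pow(f, 4))), Mul(-1, Mul(6, Mul(3, Pow(f, -1))))) = Add(Add(3, Mul(Rational(-3, 2), Pow(f, 4))), Mul(-1, Mul(18, Pow(f, -1)))) = Add(Add(3, Mul(Rational(-3, 2), Pow(f, 4))), Mul(-18, Pow(f, -1))) = Add(3, Mul(-18, Pow(f, -1)), Mul(Rational(-3, 2), Pow(f, 4))))
Add(Function('d')(12), Mul(-54, 24)) = Add(Add(3, Mul(-18, Pow(12, -1)), Mul(Rational(-3, 2), Pow(12, 4))), Mul(-54, 24)) = Add(Add(3, Mul(-18, Rational(1, 12)), Mul(Rational(-3, 2), 20736)), -1296) = Add(Add(3, Rational(-3, 2), -31104), -1296) = Add(Rational(-62205, 2), -1296) = Rational(-64797, 2)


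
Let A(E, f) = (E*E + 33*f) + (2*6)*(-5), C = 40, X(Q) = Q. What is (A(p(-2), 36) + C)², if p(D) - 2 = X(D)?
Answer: 1364224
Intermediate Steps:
p(D) = 2 + D
A(E, f) = -60 + E² + 33*f (A(E, f) = (E² + 33*f) + 12*(-5) = (E² + 33*f) - 60 = -60 + E² + 33*f)
(A(p(-2), 36) + C)² = ((-60 + (2 - 2)² + 33*36) + 40)² = ((-60 + 0² + 1188) + 40)² = ((-60 + 0 + 1188) + 40)² = (1128 + 40)² = 1168² = 1364224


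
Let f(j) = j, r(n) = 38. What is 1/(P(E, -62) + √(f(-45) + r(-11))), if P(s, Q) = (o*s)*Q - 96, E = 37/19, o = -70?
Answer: 3016364/25203470063 - 361*I*√7/25203470063 ≈ 0.00011968 - 3.7896e-8*I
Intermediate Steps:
E = 37/19 (E = 37*(1/19) = 37/19 ≈ 1.9474)
P(s, Q) = -96 - 70*Q*s (P(s, Q) = (-70*s)*Q - 96 = -70*Q*s - 96 = -96 - 70*Q*s)
1/(P(E, -62) + √(f(-45) + r(-11))) = 1/((-96 - 70*(-62)*37/19) + √(-45 + 38)) = 1/((-96 + 160580/19) + √(-7)) = 1/(158756/19 + I*√7)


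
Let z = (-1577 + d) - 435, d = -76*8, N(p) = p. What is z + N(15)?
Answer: -2605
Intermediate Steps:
d = -608
z = -2620 (z = (-1577 - 608) - 435 = -2185 - 435 = -2620)
z + N(15) = -2620 + 15 = -2605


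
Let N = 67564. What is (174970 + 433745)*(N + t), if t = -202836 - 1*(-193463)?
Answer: 35421734565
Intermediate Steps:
t = -9373 (t = -202836 + 193463 = -9373)
(174970 + 433745)*(N + t) = (174970 + 433745)*(67564 - 9373) = 608715*58191 = 35421734565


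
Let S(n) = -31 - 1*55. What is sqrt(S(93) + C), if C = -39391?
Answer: I*sqrt(39477) ≈ 198.69*I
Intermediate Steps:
S(n) = -86 (S(n) = -31 - 55 = -86)
sqrt(S(93) + C) = sqrt(-86 - 39391) = sqrt(-39477) = I*sqrt(39477)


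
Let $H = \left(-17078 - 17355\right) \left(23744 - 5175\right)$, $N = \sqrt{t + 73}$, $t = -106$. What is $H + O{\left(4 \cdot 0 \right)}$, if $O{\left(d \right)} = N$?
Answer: $-639386377 + i \sqrt{33} \approx -6.3939 \cdot 10^{8} + 5.7446 i$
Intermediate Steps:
$N = i \sqrt{33}$ ($N = \sqrt{-106 + 73} = \sqrt{-33} = i \sqrt{33} \approx 5.7446 i$)
$H = -639386377$ ($H = \left(-34433\right) 18569 = -639386377$)
$O{\left(d \right)} = i \sqrt{33}$
$H + O{\left(4 \cdot 0 \right)} = -639386377 + i \sqrt{33}$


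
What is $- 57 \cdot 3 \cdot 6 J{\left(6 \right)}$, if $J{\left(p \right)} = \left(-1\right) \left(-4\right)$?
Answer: $-4104$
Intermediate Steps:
$J{\left(p \right)} = 4$
$- 57 \cdot 3 \cdot 6 J{\left(6 \right)} = - 57 \cdot 3 \cdot 6 \cdot 4 = \left(-57\right) 18 \cdot 4 = \left(-1026\right) 4 = -4104$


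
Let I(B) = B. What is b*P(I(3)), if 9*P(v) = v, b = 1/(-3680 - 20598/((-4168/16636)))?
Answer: 521/122748783 ≈ 4.2444e-6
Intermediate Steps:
b = 521/40916261 (b = 1/(-3680 - 20598/((-4168*1/16636))) = 1/(-3680 - 20598/(-1042/4159)) = 1/(-3680 - 20598*(-4159/1042)) = 1/(-3680 + 42833541/521) = 1/(40916261/521) = 521/40916261 ≈ 1.2733e-5)
P(v) = v/9
b*P(I(3)) = 521*((⅑)*3)/40916261 = (521/40916261)*(⅓) = 521/122748783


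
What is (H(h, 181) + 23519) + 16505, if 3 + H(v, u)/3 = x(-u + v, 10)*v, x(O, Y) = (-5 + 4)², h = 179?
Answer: 40552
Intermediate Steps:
x(O, Y) = 1 (x(O, Y) = (-1)² = 1)
H(v, u) = -9 + 3*v (H(v, u) = -9 + 3*(1*v) = -9 + 3*v)
(H(h, 181) + 23519) + 16505 = ((-9 + 3*179) + 23519) + 16505 = ((-9 + 537) + 23519) + 16505 = (528 + 23519) + 16505 = 24047 + 16505 = 40552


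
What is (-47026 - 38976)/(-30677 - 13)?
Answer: 43001/15345 ≈ 2.8023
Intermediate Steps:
(-47026 - 38976)/(-30677 - 13) = -86002/(-30690) = -86002*(-1/30690) = 43001/15345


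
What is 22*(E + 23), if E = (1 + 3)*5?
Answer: 946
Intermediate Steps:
E = 20 (E = 4*5 = 20)
22*(E + 23) = 22*(20 + 23) = 22*43 = 946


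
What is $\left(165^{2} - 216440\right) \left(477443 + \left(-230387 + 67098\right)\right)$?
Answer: $-59442649110$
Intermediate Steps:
$\left(165^{2} - 216440\right) \left(477443 + \left(-230387 + 67098\right)\right) = \left(27225 - 216440\right) \left(477443 - 163289\right) = \left(-189215\right) 314154 = -59442649110$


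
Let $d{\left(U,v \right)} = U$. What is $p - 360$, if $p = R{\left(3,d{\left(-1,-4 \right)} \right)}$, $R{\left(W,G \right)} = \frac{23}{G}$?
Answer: $-383$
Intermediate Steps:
$p = -23$ ($p = \frac{23}{-1} = 23 \left(-1\right) = -23$)
$p - 360 = -23 - 360 = -383$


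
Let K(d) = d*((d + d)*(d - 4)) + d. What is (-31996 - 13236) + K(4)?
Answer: -45228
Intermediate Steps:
K(d) = d + 2*d²*(-4 + d) (K(d) = d*((2*d)*(-4 + d)) + d = d*(2*d*(-4 + d)) + d = 2*d²*(-4 + d) + d = d + 2*d²*(-4 + d))
(-31996 - 13236) + K(4) = (-31996 - 13236) + 4*(1 - 8*4 + 2*4²) = -45232 + 4*(1 - 32 + 2*16) = -45232 + 4*(1 - 32 + 32) = -45232 + 4*1 = -45232 + 4 = -45228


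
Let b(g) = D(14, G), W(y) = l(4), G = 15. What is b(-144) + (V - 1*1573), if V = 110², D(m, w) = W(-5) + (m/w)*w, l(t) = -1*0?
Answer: 10541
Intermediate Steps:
l(t) = 0
W(y) = 0
D(m, w) = m (D(m, w) = 0 + (m/w)*w = 0 + m = m)
V = 12100
b(g) = 14
b(-144) + (V - 1*1573) = 14 + (12100 - 1*1573) = 14 + (12100 - 1573) = 14 + 10527 = 10541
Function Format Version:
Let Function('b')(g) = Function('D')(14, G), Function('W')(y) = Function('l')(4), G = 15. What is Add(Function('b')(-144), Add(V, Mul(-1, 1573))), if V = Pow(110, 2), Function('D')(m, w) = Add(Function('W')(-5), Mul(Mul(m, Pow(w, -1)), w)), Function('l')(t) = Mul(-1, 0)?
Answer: 10541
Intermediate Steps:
Function('l')(t) = 0
Function('W')(y) = 0
Function('D')(m, w) = m (Function('D')(m, w) = Add(0, Mul(Mul(m, Pow(w, -1)), w)) = Add(0, m) = m)
V = 12100
Function('b')(g) = 14
Add(Function('b')(-144), Add(V, Mul(-1, 1573))) = Add(14, Add(12100, Mul(-1, 1573))) = Add(14, Add(12100, -1573)) = Add(14, 10527) = 10541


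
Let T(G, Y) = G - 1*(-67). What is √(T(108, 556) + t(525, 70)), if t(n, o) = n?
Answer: 10*√7 ≈ 26.458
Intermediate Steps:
T(G, Y) = 67 + G (T(G, Y) = G + 67 = 67 + G)
√(T(108, 556) + t(525, 70)) = √((67 + 108) + 525) = √(175 + 525) = √700 = 10*√7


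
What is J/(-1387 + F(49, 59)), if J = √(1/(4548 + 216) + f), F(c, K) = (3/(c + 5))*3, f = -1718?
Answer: -I*√9747800241/3303437 ≈ -0.029887*I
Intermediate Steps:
F(c, K) = 9/(5 + c) (F(c, K) = (3/(5 + c))*3 = 9/(5 + c))
J = I*√9747800241/2382 (J = √(1/(4548 + 216) - 1718) = √(1/4764 - 1718) = √(-8184551/4764) = I*√9747800241/2382 ≈ 41.449*I)
J/(-1387 + F(49, 59)) = (I*√9747800241/2382)/(-1387 + 9/(5 + 49)) = (I*√9747800241/2382)/(-1387 + 9/54) = (I*√9747800241/2382)/(-1387 + 9*(1/54)) = (I*√9747800241/2382)/(-1387 + ⅙) = (I*√9747800241/2382)/(-8321/6) = (I*√9747800241/2382)*(-6/8321) = -I*√9747800241/3303437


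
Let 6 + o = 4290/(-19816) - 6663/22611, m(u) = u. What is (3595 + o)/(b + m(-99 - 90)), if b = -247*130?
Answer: -267976130511/2411979374204 ≈ -0.11110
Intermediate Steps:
b = -32110
o = -486232109/74676596 (o = -6 + (4290/(-19816) - 6663/22611) = -6 + (4290*(-1/19816) - 6663*1/22611) = -6 + (-2145/9908 - 2221/7537) = -6 - 38172533/74676596 = -486232109/74676596 ≈ -6.5112)
(3595 + o)/(b + m(-99 - 90)) = (3595 - 486232109/74676596)/(-32110 + (-99 - 90)) = 267976130511/(74676596*(-32110 - 189)) = (267976130511/74676596)/(-32299) = (267976130511/74676596)*(-1/32299) = -267976130511/2411979374204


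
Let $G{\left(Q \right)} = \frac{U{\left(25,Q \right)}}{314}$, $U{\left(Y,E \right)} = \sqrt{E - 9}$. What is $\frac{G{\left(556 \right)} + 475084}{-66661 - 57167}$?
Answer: $- \frac{118771}{30957} - \frac{\sqrt{547}}{38881992} \approx -3.8366$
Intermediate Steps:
$U{\left(Y,E \right)} = \sqrt{-9 + E}$
$G{\left(Q \right)} = \frac{\sqrt{-9 + Q}}{314}$
$\frac{G{\left(556 \right)} + 475084}{-66661 - 57167} = \frac{\frac{\sqrt{-9 + 556}}{314} + 475084}{-66661 - 57167} = \frac{\frac{\sqrt{547}}{314} + 475084}{-123828} = \left(475084 + \frac{\sqrt{547}}{314}\right) \left(- \frac{1}{123828}\right) = - \frac{118771}{30957} - \frac{\sqrt{547}}{38881992}$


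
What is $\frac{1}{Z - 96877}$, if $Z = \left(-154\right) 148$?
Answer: $- \frac{1}{119669} \approx -8.3564 \cdot 10^{-6}$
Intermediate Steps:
$Z = -22792$
$\frac{1}{Z - 96877} = \frac{1}{-22792 - 96877} = \frac{1}{-119669} = - \frac{1}{119669}$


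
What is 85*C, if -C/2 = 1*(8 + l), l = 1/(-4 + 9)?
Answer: -1394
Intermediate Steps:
l = ⅕ (l = 1/5 = ⅕ ≈ 0.20000)
C = -82/5 (C = -2*(8 + ⅕) = -2*41/5 = -82/5 ≈ -16.400)
85*C = 85*(-82/5) = -1394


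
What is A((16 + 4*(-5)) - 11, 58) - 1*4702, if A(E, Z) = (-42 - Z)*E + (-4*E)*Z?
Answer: 278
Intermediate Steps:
A(E, Z) = E*(-42 - Z) - 4*E*Z
A((16 + 4*(-5)) - 11, 58) - 1*4702 = -((16 + 4*(-5)) - 11)*(42 + 5*58) - 1*4702 = -((16 - 20) - 11)*(42 + 290) - 4702 = -1*(-4 - 11)*332 - 4702 = -1*(-15)*332 - 4702 = 4980 - 4702 = 278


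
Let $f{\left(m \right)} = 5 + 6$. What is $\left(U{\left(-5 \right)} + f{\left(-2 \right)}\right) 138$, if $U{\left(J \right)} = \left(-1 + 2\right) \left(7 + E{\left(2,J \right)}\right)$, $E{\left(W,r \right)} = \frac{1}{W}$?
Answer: $2553$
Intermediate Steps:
$f{\left(m \right)} = 11$
$U{\left(J \right)} = \frac{15}{2}$ ($U{\left(J \right)} = \left(-1 + 2\right) \left(7 + \frac{1}{2}\right) = 1 \left(7 + \frac{1}{2}\right) = 1 \cdot \frac{15}{2} = \frac{15}{2}$)
$\left(U{\left(-5 \right)} + f{\left(-2 \right)}\right) 138 = \left(\frac{15}{2} + 11\right) 138 = \frac{37}{2} \cdot 138 = 2553$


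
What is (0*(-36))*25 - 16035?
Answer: -16035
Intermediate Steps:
(0*(-36))*25 - 16035 = 0*25 - 16035 = 0 - 16035 = -16035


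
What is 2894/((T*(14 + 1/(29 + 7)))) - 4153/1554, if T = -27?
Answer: -8093633/784770 ≈ -10.313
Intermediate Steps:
2894/((T*(14 + 1/(29 + 7)))) - 4153/1554 = 2894/((-27*(14 + 1/(29 + 7)))) - 4153/1554 = 2894/((-27*(14 + 1/36))) - 4153*1/1554 = 2894/((-27*(14 + 1/36))) - 4153/1554 = 2894/((-27*505/36)) - 4153/1554 = 2894/(-1515/4) - 4153/1554 = 2894*(-4/1515) - 4153/1554 = -11576/1515 - 4153/1554 = -8093633/784770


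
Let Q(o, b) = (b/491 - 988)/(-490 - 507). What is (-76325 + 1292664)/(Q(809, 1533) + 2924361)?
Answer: 595430781653/1431554150822 ≈ 0.41593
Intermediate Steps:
Q(o, b) = 988/997 - b/489527 (Q(o, b) = (b*(1/491) - 988)/(-997) = (b/491 - 988)*(-1/997) = (-988 + b/491)*(-1/997) = 988/997 - b/489527)
(-76325 + 1292664)/(Q(809, 1533) + 2924361) = (-76325 + 1292664)/((988/997 - 1/489527*1533) + 2924361) = 1216339/((988/997 - 1533/489527) + 2924361) = 1216339/(483575/489527 + 2924361) = 1216339/(1431554150822/489527) = 1216339*(489527/1431554150822) = 595430781653/1431554150822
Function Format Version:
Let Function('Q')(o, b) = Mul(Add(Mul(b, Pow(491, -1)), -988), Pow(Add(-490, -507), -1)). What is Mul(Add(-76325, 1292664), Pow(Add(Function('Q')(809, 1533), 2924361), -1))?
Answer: Rational(595430781653, 1431554150822) ≈ 0.41593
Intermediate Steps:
Function('Q')(o, b) = Add(Rational(988, 997), Mul(Rational(-1, 489527), b)) (Function('Q')(o, b) = Mul(Add(Mul(b, Rational(1, 491)), -988), Pow(-997, -1)) = Mul(Add(Mul(Rational(1, 491), b), -988), Rational(-1, 997)) = Mul(Add(-988, Mul(Rational(1, 491), b)), Rational(-1, 997)) = Add(Rational(988, 997), Mul(Rational(-1, 489527), b)))
Mul(Add(-76325, 1292664), Pow(Add(Function('Q')(809, 1533), 2924361), -1)) = Mul(Add(-76325, 1292664), Pow(Add(Add(Rational(988, 997), Mul(Rational(-1, 489527), 1533)), 2924361), -1)) = Mul(1216339, Pow(Add(Add(Rational(988, 997), Rational(-1533, 489527)), 2924361), -1)) = Mul(1216339, Pow(Add(Rational(483575, 489527), 2924361), -1)) = Mul(1216339, Pow(Rational(1431554150822, 489527), -1)) = Mul(1216339, Rational(489527, 1431554150822)) = Rational(595430781653, 1431554150822)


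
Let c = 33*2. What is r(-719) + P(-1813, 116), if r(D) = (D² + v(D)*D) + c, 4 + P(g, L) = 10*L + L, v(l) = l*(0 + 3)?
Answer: 2069182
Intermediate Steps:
v(l) = 3*l (v(l) = l*3 = 3*l)
c = 66
P(g, L) = -4 + 11*L (P(g, L) = -4 + (10*L + L) = -4 + 11*L)
r(D) = 66 + 4*D² (r(D) = (D² + (3*D)*D) + 66 = (D² + 3*D²) + 66 = 4*D² + 66 = 66 + 4*D²)
r(-719) + P(-1813, 116) = (66 + 4*(-719)²) + (-4 + 11*116) = (66 + 4*516961) + (-4 + 1276) = (66 + 2067844) + 1272 = 2067910 + 1272 = 2069182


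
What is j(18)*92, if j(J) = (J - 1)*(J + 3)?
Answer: 32844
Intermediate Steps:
j(J) = (-1 + J)*(3 + J)
j(18)*92 = (-3 + 18² + 2*18)*92 = (-3 + 324 + 36)*92 = 357*92 = 32844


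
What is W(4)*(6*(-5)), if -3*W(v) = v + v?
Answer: 80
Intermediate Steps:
W(v) = -2*v/3 (W(v) = -(v + v)/3 = -2*v/3)
W(4)*(6*(-5)) = (-⅔*4)*(6*(-5)) = -8/3*(-30) = 80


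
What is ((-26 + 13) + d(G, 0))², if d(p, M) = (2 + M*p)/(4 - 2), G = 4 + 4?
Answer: 144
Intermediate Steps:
G = 8
d(p, M) = 1 + M*p/2 (d(p, M) = (2 + M*p)/2 = (2 + M*p)*(½) = 1 + M*p/2)
((-26 + 13) + d(G, 0))² = ((-26 + 13) + (1 + (½)*0*8))² = (-13 + (1 + 0))² = (-13 + 1)² = (-12)² = 144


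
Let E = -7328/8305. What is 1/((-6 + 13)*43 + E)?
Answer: 8305/2492477 ≈ 0.0033320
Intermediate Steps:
E = -7328/8305 (E = -7328*1/8305 = -7328/8305 ≈ -0.88236)
1/((-6 + 13)*43 + E) = 1/((-6 + 13)*43 - 7328/8305) = 1/(7*43 - 7328/8305) = 1/(301 - 7328/8305) = 1/(2492477/8305) = 8305/2492477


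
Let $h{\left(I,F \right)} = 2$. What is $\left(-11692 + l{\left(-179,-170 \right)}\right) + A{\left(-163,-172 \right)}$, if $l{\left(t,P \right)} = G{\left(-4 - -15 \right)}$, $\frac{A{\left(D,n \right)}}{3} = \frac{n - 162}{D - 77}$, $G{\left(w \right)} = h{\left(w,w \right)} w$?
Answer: $- \frac{466633}{40} \approx -11666.0$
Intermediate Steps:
$G{\left(w \right)} = 2 w$
$A{\left(D,n \right)} = \frac{3 \left(-162 + n\right)}{-77 + D}$ ($A{\left(D,n \right)} = 3 \frac{n - 162}{D - 77} = 3 \frac{-162 + n}{-77 + D} = \frac{3 \left(-162 + n\right)}{-77 + D}$)
$l{\left(t,P \right)} = 22$ ($l{\left(t,P \right)} = 2 \left(-4 - -15\right) = 2 \left(-4 + 15\right) = 2 \cdot 11 = 22$)
$\left(-11692 + l{\left(-179,-170 \right)}\right) + A{\left(-163,-172 \right)} = \left(-11692 + 22\right) + \frac{3 \left(-162 - 172\right)}{-77 - 163} = -11670 + 3 \frac{1}{-240} \left(-334\right) = -11670 + 3 \left(- \frac{1}{240}\right) \left(-334\right) = -11670 + \frac{167}{40} = - \frac{466633}{40}$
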